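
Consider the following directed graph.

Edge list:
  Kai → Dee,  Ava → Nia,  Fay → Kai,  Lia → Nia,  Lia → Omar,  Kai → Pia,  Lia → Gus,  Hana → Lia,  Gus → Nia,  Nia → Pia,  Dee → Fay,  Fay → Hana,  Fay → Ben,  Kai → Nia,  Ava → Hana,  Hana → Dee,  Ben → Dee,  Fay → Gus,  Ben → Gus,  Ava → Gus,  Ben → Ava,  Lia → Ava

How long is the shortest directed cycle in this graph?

3

For each vertex v, BFS finds the shortest path from v back to v.
The shortest such closed walk is Fay → Hana → Dee → Fay, length 3.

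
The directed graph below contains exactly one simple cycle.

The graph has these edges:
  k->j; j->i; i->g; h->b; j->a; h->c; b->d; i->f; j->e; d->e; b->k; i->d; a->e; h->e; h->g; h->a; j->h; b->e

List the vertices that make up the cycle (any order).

b, h, j, k

DFS with gray/black marking from j:
j gray
  h gray
    g gray
    g black
    b gray
      d gray
        e gray
        e black
      d black
      k gray
        k→j: j is gray → back edge
Back edge closes the cycle j → h → b → k → j; its vertices are {b, h, j, k}.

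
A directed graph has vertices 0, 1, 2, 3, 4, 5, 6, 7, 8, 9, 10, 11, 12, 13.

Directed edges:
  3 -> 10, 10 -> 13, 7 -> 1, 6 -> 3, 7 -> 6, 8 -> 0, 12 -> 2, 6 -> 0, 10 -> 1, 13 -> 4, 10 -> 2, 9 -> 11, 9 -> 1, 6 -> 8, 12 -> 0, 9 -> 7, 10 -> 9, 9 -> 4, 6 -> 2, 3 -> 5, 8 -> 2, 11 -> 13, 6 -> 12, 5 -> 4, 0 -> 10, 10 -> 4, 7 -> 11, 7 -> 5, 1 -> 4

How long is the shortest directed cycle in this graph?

5

For each vertex v, BFS finds the shortest path from v back to v.
The shortest such closed walk is 7 → 6 → 0 → 10 → 9 → 7, length 5.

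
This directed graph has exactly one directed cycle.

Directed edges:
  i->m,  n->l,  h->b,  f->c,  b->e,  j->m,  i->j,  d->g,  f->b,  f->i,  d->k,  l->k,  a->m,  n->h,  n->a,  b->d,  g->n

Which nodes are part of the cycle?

b, d, g, h, n

DFS with gray/black marking from b:
b gray
  d gray
    g gray
      n gray
        a gray
          m gray
          m black
        a black
        l gray
          k gray
          k black
        l black
        h gray
          h→b: b is gray → back edge
Back edge closes the cycle b → d → g → n → h → b; its vertices are {b, d, g, h, n}.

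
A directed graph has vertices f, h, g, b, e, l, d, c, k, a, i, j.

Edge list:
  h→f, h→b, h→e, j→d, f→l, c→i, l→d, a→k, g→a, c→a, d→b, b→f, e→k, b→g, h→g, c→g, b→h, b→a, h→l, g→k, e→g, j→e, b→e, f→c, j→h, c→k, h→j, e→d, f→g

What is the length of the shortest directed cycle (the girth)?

For each vertex v, BFS finds the shortest path from v back to v.
The shortest such closed walk is h → j → h, length 2.

2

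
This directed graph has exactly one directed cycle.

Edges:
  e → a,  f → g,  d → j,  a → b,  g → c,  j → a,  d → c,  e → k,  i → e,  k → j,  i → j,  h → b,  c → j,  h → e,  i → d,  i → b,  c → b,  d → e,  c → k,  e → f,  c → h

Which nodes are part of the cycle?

c, e, f, g, h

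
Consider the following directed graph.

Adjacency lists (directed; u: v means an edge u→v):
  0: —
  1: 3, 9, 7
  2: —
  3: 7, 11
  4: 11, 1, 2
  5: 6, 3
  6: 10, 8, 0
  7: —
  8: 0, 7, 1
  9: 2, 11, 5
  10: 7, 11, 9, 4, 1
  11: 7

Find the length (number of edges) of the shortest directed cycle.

4

For each vertex v, BFS finds the shortest path from v back to v.
The shortest such closed walk is 5 → 6 → 10 → 9 → 5, length 4.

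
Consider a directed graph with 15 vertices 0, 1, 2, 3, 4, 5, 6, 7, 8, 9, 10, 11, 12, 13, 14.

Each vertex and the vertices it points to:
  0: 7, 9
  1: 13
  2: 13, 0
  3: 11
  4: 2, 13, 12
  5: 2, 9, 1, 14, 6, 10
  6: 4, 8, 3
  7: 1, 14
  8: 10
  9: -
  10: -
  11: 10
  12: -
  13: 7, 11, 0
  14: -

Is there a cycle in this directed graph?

Yes

DFS with white/gray/black marking, starting from 5:
5 gray
  2 gray
    13 gray
      7 gray
        1 gray
          1→13: 13 is gray → back edge
Back edge found, so a cycle exists: 13 → 7 → 1 → 13.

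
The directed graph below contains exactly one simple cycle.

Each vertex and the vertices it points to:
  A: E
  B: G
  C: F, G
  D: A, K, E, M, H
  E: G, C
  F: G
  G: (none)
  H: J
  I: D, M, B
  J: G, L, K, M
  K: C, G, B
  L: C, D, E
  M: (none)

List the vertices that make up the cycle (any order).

D, H, J, L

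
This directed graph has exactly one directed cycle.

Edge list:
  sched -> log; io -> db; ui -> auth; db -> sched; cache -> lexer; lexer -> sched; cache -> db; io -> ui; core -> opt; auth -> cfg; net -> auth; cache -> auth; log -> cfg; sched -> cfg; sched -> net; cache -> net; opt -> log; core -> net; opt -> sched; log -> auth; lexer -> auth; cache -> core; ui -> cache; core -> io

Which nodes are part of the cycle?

io, ui, core, cache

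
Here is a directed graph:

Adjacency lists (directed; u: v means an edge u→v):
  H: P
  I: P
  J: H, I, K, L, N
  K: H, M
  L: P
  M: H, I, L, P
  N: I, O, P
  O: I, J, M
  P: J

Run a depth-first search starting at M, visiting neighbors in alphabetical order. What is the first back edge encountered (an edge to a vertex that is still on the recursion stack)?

J→H

DFS from M (visiting neighbors in alphabetical order); mark gray on enter, black on exit:
M gray
  H gray
    P gray
      J gray
        J→H: H is gray → back edge
First back edge: J → H.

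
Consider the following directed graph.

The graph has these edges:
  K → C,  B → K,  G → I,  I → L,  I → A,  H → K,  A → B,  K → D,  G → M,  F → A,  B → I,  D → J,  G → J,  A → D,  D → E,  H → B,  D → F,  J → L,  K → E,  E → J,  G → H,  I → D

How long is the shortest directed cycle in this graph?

3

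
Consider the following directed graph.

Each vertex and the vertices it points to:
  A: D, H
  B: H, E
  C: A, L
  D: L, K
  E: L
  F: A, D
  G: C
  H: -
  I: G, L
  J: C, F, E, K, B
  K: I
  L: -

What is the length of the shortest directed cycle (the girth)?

6

For each vertex v, BFS finds the shortest path from v back to v.
The shortest such closed walk is A → D → K → I → G → C → A, length 6.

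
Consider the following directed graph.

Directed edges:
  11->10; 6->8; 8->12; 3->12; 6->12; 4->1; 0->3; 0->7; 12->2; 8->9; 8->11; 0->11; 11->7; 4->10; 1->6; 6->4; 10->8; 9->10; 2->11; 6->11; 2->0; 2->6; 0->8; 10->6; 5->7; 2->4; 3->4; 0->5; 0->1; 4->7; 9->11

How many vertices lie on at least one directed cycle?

A vertex is on a directed cycle iff it belongs to a strongly connected component of size ≥ 2 (or has a self-loop).
The vertices on cycles are {0, 1, 2, 3, 4, 6, 8, 9, 10, 11, 12} — 11 in total.

11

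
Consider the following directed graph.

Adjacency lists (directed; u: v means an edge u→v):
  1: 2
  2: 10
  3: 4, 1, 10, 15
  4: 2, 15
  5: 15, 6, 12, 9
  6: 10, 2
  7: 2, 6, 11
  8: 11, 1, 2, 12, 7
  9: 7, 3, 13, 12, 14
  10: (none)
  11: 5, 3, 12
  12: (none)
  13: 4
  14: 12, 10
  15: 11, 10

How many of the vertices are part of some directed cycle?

8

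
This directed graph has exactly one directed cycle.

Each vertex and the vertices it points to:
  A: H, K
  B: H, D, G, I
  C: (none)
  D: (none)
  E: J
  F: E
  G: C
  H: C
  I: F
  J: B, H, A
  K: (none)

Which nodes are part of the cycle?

DFS with gray/black marking from J:
J gray
  B gray
    H gray
      C gray
      C black
    H black
    D gray
    D black
    G gray
      G→C: C black — skip
    G black
    I gray
      F gray
        E gray
          E→J: J is gray → back edge
Back edge closes the cycle J → B → I → F → E → J; its vertices are {B, E, F, I, J}.

B, E, F, I, J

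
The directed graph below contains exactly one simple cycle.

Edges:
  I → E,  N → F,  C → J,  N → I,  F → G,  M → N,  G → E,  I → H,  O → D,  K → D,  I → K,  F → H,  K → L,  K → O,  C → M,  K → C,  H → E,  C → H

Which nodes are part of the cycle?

DFS with gray/black marking from K:
K gray
  O gray
    D gray
    D black
  O black
  L gray
  L black
  C gray
    H gray
      E gray
      E black
    H black
    J gray
    J black
    M gray
      N gray
        F gray
          G gray
            G→E: E black — skip
          G black
          F→H: H black — skip
        F black
        I gray
          I→E: E black — skip
          I→K: K is gray → back edge
Back edge closes the cycle K → C → M → N → I → K; its vertices are {C, I, K, M, N}.

C, I, K, M, N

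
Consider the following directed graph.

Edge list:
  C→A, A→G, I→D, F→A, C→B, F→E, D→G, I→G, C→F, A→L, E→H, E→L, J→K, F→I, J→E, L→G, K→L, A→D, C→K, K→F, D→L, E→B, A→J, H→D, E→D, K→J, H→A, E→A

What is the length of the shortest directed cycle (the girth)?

2

For each vertex v, BFS finds the shortest path from v back to v.
The shortest such closed walk is K → J → K, length 2.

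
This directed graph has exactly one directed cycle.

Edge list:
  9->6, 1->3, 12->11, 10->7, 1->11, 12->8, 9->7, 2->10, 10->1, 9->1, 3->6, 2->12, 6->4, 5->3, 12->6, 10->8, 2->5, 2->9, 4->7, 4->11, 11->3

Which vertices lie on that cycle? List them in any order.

3, 4, 6, 11

DFS with gray/black marking from 6:
6 gray
  4 gray
    11 gray
      3 gray
        3→6: 6 is gray → back edge
Back edge closes the cycle 6 → 4 → 11 → 3 → 6; its vertices are {3, 4, 6, 11}.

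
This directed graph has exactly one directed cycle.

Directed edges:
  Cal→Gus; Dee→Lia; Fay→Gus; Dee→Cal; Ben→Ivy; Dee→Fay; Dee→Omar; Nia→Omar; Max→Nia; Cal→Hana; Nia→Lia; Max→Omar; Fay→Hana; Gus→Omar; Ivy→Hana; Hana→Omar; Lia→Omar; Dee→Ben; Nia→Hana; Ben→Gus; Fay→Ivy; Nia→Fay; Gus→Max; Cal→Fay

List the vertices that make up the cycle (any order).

Fay, Gus, Max, Nia

DFS with gray/black marking from Fay:
Fay gray
  Hana gray
    Omar gray
    Omar black
  Hana black
  Gus gray
    Gus→Omar: Omar black — skip
    Max gray
      Max→Omar: Omar black — skip
      Nia gray
        Nia→Hana: Hana black — skip
        Nia→Omar: Omar black — skip
        Lia gray
          Lia→Omar: Omar black — skip
        Lia black
        Nia→Fay: Fay is gray → back edge
Back edge closes the cycle Fay → Gus → Max → Nia → Fay; its vertices are {Fay, Gus, Max, Nia}.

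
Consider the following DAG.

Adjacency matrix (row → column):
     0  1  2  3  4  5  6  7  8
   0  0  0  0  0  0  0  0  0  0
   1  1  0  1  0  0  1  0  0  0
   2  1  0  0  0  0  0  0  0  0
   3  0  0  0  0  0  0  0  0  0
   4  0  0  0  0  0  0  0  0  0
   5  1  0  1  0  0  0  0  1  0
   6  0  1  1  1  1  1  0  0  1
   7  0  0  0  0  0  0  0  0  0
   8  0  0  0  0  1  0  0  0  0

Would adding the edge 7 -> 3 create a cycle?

Adding 7→3 creates a cycle iff 3 can already reach 7.
Explore from 3: no path reaches 7. The graph stays acyclic.

No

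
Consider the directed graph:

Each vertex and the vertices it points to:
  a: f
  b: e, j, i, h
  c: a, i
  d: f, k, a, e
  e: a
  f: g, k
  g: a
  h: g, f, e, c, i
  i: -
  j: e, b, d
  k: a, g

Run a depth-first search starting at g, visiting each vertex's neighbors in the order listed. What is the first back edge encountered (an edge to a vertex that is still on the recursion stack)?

DFS from g (visiting each vertex's neighbors in the order listed); mark gray on enter, black on exit:
g gray
  a gray
    f gray
      f→g: g is gray → back edge
First back edge: f → g.

f→g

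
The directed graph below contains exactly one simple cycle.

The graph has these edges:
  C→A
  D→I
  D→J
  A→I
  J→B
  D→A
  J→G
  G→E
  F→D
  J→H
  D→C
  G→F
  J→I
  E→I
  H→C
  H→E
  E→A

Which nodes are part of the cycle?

DFS with gray/black marking from D:
D gray
  C gray
    A gray
      I gray
      I black
    A black
  C black
  D→A: A black — skip
  J gray
    H gray
      E gray
        E→I: I black — skip
        E→A: A black — skip
      E black
      H→C: C black — skip
    H black
    J→I: I black — skip
    B gray
    B black
    G gray
      G→E: E black — skip
      F gray
        F→D: D is gray → back edge
Back edge closes the cycle D → J → G → F → D; its vertices are {D, F, G, J}.

D, F, G, J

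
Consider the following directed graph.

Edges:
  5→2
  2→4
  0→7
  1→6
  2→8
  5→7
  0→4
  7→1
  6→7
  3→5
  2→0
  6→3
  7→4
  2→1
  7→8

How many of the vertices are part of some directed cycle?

A vertex is on a directed cycle iff it belongs to a strongly connected component of size ≥ 2 (or has a self-loop).
The vertices on cycles are {0, 1, 2, 3, 5, 6, 7} — 7 in total.

7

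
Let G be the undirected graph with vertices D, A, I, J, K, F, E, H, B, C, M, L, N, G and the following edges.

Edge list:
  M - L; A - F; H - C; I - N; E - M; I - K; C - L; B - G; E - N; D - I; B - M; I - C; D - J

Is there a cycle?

DFS, tracking each vertex's parent; an edge to a visited non-parent vertex closes a cycle.
Start from M:
visit M (parent –)
  visit E (parent M)
    E–M: parent, skip
    visit N (parent E)
      visit I (parent N)
        I–N: parent, skip
        visit D (parent I)
          visit J (parent D)
            J–D: parent, skip
          D–I: parent, skip
        visit C (parent I)
          visit L (parent C)
            L–M: M visited and ≠ parent → cycle
Cycle: M – E – N – I – C – L – M.

Yes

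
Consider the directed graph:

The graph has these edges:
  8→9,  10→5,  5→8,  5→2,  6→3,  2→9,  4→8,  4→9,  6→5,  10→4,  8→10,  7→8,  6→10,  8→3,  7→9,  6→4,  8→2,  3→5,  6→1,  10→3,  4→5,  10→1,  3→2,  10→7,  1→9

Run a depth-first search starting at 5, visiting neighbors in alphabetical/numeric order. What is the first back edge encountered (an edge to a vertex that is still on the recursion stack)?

3→5

DFS from 5 (visiting neighbors in alphabetical/numeric order); mark gray on enter, black on exit:
5 gray
  2 gray
    9 gray
    9 black
  2 black
  8 gray
    8→2: 2 black — skip
    3 gray
      3→2: 2 black — skip
      3→5: 5 is gray → back edge
First back edge: 3 → 5.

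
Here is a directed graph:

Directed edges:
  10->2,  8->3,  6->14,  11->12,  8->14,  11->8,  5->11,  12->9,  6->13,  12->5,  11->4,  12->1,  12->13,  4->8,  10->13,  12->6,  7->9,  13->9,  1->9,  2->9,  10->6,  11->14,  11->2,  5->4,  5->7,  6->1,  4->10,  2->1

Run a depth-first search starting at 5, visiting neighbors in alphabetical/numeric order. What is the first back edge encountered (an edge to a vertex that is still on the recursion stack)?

12->5

DFS from 5 (visiting neighbors in alphabetical/numeric order); mark gray on enter, black on exit:
5 gray
  4 gray
    8 gray
      3 gray
      3 black
      14 gray
      14 black
    8 black
    10 gray
      2 gray
        1 gray
          9 gray
          9 black
        1 black
        2→9: 9 black — skip
      2 black
      6 gray
        6→1: 1 black — skip
        13 gray
          13→9: 9 black — skip
        13 black
        6→14: 14 black — skip
      6 black
      10→13: 13 black — skip
    10 black
  4 black
  7 gray
    7→9: 9 black — skip
  7 black
  11 gray
    11→2: 2 black — skip
    11→4: 4 black — skip
    11→8: 8 black — skip
    12 gray
      12→1: 1 black — skip
      12→5: 5 is gray → back edge
First back edge: 12 → 5.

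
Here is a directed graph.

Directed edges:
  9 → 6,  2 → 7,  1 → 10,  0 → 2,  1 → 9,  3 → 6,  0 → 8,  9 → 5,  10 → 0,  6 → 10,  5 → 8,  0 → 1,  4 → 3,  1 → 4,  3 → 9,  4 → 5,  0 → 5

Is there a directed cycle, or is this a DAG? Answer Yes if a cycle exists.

DFS with white/gray/black marking, starting from 2:
2 gray
  7 gray
  7 black
2 black
0 gray
  0→2: 2 black — skip
  5 gray
    8 gray
    8 black
  5 black
  0→8: 8 black — skip
  1 gray
    10 gray
      10→0: 0 is gray → back edge
Back edge found, so a cycle exists: 0 → 1 → 10 → 0.

Yes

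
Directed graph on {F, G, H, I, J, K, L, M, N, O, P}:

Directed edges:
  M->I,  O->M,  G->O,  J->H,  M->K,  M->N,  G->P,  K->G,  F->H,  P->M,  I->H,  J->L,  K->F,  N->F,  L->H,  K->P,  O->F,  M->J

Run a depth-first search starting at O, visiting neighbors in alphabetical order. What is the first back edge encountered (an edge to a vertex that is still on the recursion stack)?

DFS from O (visiting neighbors in alphabetical order); mark gray on enter, black on exit:
O gray
  F gray
    H gray
    H black
  F black
  M gray
    I gray
      I→H: H black — skip
    I black
    J gray
      J→H: H black — skip
      L gray
        L→H: H black — skip
      L black
    J black
    K gray
      K→F: F black — skip
      G gray
        G→O: O is gray → back edge
First back edge: G → O.

G->O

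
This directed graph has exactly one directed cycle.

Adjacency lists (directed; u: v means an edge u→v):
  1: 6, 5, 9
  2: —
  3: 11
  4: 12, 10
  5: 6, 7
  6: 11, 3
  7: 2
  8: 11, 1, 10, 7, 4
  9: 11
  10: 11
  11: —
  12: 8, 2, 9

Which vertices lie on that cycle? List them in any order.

DFS with gray/black marking from 4:
4 gray
  12 gray
    8 gray
      11 gray
      11 black
      1 gray
        6 gray
          6→11: 11 black — skip
          3 gray
            3→11: 11 black — skip
          3 black
        6 black
        5 gray
          5→6: 6 black — skip
          7 gray
            2 gray
            2 black
          7 black
        5 black
        9 gray
          9→11: 11 black — skip
        9 black
      1 black
      10 gray
        10→11: 11 black — skip
      10 black
      8→7: 7 black — skip
      8→4: 4 is gray → back edge
Back edge closes the cycle 4 → 12 → 8 → 4; its vertices are {4, 8, 12}.

4, 8, 12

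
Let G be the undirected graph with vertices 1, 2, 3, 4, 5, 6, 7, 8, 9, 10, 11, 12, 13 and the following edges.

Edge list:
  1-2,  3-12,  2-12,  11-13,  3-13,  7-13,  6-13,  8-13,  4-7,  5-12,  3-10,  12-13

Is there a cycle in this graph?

Yes

DFS, tracking each vertex's parent; an edge to a visited non-parent vertex closes a cycle.
Start from 5:
visit 5 (parent –)
  visit 12 (parent 5)
    visit 2 (parent 12)
      visit 1 (parent 2)
        1–2: parent, skip
      2–12: parent, skip
    visit 13 (parent 12)
      visit 7 (parent 13)
        7–13: parent, skip
        visit 4 (parent 7)
          4–7: parent, skip
      13–12: parent, skip
      visit 6 (parent 13)
        6–13: parent, skip
      visit 8 (parent 13)
        8–13: parent, skip
      visit 3 (parent 13)
        visit 10 (parent 3)
          10–3: parent, skip
        3–12: 12 visited and ≠ parent → cycle
Cycle: 12 – 13 – 3 – 12.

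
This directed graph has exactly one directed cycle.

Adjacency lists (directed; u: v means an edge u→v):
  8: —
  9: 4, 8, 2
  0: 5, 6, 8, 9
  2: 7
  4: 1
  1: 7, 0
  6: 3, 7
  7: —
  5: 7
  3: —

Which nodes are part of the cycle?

DFS with gray/black marking from 0:
0 gray
  5 gray
    7 gray
    7 black
  5 black
  6 gray
    3 gray
    3 black
    6→7: 7 black — skip
  6 black
  8 gray
  8 black
  9 gray
    4 gray
      1 gray
        1→7: 7 black — skip
        1→0: 0 is gray → back edge
Back edge closes the cycle 0 → 9 → 4 → 1 → 0; its vertices are {0, 1, 4, 9}.

0, 1, 4, 9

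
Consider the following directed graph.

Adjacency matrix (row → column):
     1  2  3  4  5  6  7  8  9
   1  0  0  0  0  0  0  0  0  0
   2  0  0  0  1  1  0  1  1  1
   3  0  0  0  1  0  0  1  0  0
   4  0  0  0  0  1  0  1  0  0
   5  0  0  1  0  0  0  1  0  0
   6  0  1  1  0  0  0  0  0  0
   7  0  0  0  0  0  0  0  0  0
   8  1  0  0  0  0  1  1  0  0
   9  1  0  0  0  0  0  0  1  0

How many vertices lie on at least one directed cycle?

A vertex is on a directed cycle iff it belongs to a strongly connected component of size ≥ 2 (or has a self-loop).
The vertices on cycles are {2, 3, 4, 5, 6, 8, 9} — 7 in total.

7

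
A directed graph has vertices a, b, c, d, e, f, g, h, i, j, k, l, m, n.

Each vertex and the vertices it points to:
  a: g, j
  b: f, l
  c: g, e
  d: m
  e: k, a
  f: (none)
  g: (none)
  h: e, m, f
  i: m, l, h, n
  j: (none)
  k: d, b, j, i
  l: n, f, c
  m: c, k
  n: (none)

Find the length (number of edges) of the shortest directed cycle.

For each vertex v, BFS finds the shortest path from v back to v.
The shortest such closed walk is m → k → d → m, length 3.

3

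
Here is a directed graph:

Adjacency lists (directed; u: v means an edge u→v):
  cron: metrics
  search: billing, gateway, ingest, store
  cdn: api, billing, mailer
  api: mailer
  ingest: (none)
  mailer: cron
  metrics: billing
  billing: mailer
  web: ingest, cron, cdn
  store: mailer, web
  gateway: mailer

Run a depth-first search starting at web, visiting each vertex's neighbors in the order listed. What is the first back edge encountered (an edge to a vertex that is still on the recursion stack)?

mailer→cron

DFS from web (visiting each vertex's neighbors in the order listed); mark gray on enter, black on exit:
web gray
  ingest gray
  ingest black
  cron gray
    metrics gray
      billing gray
        mailer gray
          mailer→cron: cron is gray → back edge
First back edge: mailer → cron.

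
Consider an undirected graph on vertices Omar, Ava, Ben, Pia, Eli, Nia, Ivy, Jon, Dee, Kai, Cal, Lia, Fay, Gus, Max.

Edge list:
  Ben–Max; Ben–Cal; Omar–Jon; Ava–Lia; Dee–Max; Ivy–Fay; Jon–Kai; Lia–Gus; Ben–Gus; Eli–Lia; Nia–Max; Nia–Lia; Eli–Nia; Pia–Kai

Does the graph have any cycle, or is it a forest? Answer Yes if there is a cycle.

DFS, tracking each vertex's parent; an edge to a visited non-parent vertex closes a cycle.
Start from Max:
visit Max (parent –)
  visit Dee (parent Max)
    Dee–Max: parent, skip
  visit Nia (parent Max)
    Nia–Max: parent, skip
    visit Eli (parent Nia)
      Eli–Nia: parent, skip
      visit Lia (parent Eli)
        visit Gus (parent Lia)
          visit Ben (parent Gus)
            Ben–Gus: parent, skip
            Ben–Max: Max visited and ≠ parent → cycle
Cycle: Max – Nia – Eli – Lia – Gus – Ben – Max.

Yes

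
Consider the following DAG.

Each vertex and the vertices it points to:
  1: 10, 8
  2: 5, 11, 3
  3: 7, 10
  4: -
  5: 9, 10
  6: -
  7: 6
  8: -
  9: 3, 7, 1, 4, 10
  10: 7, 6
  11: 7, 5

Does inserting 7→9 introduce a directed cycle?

Yes

Adding 7→9 creates a cycle iff 9 can already reach 7.
Path from 9: 9 → 7.
So 9 → … → 7 → 9 is a cycle.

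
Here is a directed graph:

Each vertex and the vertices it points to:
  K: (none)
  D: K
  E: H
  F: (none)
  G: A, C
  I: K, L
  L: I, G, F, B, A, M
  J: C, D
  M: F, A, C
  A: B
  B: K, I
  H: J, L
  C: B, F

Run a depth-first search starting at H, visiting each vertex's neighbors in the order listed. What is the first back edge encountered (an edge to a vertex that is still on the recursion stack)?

L->I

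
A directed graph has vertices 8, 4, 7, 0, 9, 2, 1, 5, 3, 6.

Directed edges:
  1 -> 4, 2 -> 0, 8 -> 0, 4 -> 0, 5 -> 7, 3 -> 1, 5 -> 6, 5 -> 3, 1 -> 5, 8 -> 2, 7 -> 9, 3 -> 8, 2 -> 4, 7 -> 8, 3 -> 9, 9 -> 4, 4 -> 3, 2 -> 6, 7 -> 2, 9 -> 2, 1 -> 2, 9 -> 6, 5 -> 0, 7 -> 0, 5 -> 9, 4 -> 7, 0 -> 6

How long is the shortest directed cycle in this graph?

For each vertex v, BFS finds the shortest path from v back to v.
The shortest such closed walk is 1 → 4 → 3 → 1, length 3.

3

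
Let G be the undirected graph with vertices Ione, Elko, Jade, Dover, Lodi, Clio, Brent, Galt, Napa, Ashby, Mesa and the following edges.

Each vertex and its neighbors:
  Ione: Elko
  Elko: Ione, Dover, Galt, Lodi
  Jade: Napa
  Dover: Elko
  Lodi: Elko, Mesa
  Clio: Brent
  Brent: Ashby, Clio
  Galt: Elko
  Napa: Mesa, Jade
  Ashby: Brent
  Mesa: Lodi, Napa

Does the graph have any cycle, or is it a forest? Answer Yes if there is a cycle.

No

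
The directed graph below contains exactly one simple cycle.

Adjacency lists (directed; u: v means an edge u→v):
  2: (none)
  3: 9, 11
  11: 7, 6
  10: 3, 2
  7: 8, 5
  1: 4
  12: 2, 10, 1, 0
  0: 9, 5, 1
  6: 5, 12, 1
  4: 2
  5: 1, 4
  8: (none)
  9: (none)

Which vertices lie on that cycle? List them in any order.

DFS with gray/black marking from 11:
11 gray
  7 gray
    8 gray
    8 black
    5 gray
      1 gray
        4 gray
          2 gray
          2 black
        4 black
      1 black
      5→4: 4 black — skip
    5 black
  7 black
  6 gray
    6→5: 5 black — skip
    12 gray
      12→2: 2 black — skip
      10 gray
        3 gray
          9 gray
          9 black
          3→11: 11 is gray → back edge
Back edge closes the cycle 11 → 6 → 12 → 10 → 3 → 11; its vertices are {3, 6, 10, 11, 12}.

3, 6, 10, 11, 12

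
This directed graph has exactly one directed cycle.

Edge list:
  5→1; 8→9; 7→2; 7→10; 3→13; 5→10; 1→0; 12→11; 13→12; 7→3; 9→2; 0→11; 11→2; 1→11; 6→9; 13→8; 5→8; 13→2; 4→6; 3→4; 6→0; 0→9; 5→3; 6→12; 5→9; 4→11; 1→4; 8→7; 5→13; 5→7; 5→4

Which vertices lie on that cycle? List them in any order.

3, 7, 8, 13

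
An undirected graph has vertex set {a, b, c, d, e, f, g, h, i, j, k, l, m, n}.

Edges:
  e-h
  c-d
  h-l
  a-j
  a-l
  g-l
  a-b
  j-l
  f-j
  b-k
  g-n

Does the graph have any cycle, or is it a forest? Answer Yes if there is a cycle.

Yes

DFS, tracking each vertex's parent; an edge to a visited non-parent vertex closes a cycle.
Start from b:
visit b (parent –)
  visit k (parent b)
    k–b: parent, skip
  visit a (parent b)
    a–b: parent, skip
    visit j (parent a)
      j–a: parent, skip
      visit l (parent j)
        visit h (parent l)
          h–l: parent, skip
          visit e (parent h)
            e–h: parent, skip
        l–j: parent, skip
        visit g (parent l)
          g–l: parent, skip
          visit n (parent g)
            n–g: parent, skip
        l–a: a visited and ≠ parent → cycle
Cycle: a – j – l – a.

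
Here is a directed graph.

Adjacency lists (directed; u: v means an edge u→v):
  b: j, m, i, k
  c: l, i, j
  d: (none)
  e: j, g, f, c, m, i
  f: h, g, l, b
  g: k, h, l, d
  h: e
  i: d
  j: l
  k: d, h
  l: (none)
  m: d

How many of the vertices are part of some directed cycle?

A vertex is on a directed cycle iff it belongs to a strongly connected component of size ≥ 2 (or has a self-loop).
The vertices on cycles are {b, e, f, g, h, k} — 6 in total.

6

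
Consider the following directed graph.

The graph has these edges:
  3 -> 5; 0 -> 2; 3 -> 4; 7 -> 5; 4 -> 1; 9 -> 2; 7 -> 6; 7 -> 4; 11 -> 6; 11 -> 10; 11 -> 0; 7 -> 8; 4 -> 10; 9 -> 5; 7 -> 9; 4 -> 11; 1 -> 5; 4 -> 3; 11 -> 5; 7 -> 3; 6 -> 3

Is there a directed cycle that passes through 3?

3 is on a cycle iff 3 can reach itself via ≥1 edge.
3 → 4 → 3 — yes.

Yes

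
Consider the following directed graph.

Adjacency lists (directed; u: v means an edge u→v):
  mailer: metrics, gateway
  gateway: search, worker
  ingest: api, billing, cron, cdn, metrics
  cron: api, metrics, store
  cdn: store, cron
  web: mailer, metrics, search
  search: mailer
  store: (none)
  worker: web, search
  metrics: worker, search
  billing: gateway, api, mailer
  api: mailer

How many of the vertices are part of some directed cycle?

6

A vertex is on a directed cycle iff it belongs to a strongly connected component of size ≥ 2 (or has a self-loop).
The vertices on cycles are {web, mailer, search, worker, gateway, metrics} — 6 in total.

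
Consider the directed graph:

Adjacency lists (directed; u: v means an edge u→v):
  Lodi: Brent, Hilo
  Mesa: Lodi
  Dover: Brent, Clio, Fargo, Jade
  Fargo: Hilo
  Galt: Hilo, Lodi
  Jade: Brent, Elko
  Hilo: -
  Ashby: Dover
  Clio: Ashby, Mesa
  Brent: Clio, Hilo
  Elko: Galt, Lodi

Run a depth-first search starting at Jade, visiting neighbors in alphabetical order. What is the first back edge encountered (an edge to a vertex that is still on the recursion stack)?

Dover→Brent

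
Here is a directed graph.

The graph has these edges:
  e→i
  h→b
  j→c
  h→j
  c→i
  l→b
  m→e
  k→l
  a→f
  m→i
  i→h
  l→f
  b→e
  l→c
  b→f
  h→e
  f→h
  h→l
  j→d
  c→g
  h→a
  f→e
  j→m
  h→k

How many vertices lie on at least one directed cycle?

11

A vertex is on a directed cycle iff it belongs to a strongly connected component of size ≥ 2 (or has a self-loop).
The vertices on cycles are {a, b, c, e, f, h, i, j, k, l, m} — 11 in total.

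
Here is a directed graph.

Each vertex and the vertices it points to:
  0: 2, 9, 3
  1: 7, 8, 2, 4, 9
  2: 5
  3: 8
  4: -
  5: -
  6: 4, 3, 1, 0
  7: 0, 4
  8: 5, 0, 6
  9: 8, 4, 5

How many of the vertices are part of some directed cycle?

A vertex is on a directed cycle iff it belongs to a strongly connected component of size ≥ 2 (or has a self-loop).
The vertices on cycles are {0, 1, 3, 6, 7, 8, 9} — 7 in total.

7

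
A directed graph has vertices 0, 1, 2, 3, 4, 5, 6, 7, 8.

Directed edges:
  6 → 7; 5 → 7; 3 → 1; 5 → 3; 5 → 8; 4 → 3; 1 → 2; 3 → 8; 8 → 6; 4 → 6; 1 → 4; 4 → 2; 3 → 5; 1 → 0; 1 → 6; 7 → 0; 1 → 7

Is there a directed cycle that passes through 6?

No

6 lies on a cycle iff there is a path from 6 back to itself.
Exploring from 6, it never reaches itself; equivalently, its strongly connected component is a singleton.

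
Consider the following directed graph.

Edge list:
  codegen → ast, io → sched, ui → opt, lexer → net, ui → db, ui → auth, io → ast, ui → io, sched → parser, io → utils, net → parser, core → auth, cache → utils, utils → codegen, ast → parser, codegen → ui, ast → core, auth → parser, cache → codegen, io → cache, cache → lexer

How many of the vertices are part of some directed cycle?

5

A vertex is on a directed cycle iff it belongs to a strongly connected component of size ≥ 2 (or has a self-loop).
The vertices on cycles are {io, ui, cache, utils, codegen} — 5 in total.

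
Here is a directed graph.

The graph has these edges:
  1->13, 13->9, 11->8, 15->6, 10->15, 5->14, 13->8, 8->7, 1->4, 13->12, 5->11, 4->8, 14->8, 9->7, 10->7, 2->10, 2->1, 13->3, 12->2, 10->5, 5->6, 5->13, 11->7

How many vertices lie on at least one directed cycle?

6

A vertex is on a directed cycle iff it belongs to a strongly connected component of size ≥ 2 (or has a self-loop).
The vertices on cycles are {1, 2, 5, 10, 12, 13} — 6 in total.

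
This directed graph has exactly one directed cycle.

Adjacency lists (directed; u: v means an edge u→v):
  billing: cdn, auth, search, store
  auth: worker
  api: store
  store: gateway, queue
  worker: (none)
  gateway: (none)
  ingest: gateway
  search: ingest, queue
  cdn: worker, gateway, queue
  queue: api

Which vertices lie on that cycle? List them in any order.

DFS with gray/black marking from store:
store gray
  gateway gray
  gateway black
  queue gray
    api gray
      api→store: store is gray → back edge
Back edge closes the cycle store → queue → api → store; its vertices are {api, queue, store}.

api, queue, store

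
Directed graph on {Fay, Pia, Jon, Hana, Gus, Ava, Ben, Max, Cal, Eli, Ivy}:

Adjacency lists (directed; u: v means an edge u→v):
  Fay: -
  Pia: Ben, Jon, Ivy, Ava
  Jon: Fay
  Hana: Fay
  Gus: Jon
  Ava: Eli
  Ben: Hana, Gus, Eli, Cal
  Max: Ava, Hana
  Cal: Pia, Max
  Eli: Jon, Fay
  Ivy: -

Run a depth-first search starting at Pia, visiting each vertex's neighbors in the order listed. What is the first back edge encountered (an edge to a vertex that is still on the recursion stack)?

Cal→Pia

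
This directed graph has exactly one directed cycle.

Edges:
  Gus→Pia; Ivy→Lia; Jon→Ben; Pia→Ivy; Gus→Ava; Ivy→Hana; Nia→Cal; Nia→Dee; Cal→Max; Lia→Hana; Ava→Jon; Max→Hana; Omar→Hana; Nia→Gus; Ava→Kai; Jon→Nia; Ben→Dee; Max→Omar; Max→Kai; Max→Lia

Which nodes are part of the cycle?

DFS with gray/black marking from Jon:
Jon gray
  Nia gray
    Dee gray
    Dee black
    Gus gray
      Pia gray
        Ivy gray
          Lia gray
            Hana gray
            Hana black
          Lia black
          Ivy→Hana: Hana black — skip
        Ivy black
      Pia black
      Ava gray
        Kai gray
        Kai black
        Ava→Jon: Jon is gray → back edge
Back edge closes the cycle Jon → Nia → Gus → Ava → Jon; its vertices are {Ava, Gus, Jon, Nia}.

Ava, Gus, Jon, Nia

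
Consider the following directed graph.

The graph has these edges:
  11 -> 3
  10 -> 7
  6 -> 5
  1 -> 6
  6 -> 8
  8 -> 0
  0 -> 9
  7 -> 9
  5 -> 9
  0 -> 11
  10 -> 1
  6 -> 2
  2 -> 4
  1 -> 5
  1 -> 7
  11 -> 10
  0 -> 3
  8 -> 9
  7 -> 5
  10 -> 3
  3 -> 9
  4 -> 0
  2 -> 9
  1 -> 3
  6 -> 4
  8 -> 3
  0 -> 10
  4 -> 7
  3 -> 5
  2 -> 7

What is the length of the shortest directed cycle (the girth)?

For each vertex v, BFS finds the shortest path from v back to v.
The shortest such closed walk is 6 → 4 → 0 → 10 → 1 → 6, length 5.

5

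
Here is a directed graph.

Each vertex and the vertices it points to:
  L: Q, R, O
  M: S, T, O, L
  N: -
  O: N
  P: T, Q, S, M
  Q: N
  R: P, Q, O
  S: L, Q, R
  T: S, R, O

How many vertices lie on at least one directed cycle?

6

A vertex is on a directed cycle iff it belongs to a strongly connected component of size ≥ 2 (or has a self-loop).
The vertices on cycles are {L, M, P, R, S, T} — 6 in total.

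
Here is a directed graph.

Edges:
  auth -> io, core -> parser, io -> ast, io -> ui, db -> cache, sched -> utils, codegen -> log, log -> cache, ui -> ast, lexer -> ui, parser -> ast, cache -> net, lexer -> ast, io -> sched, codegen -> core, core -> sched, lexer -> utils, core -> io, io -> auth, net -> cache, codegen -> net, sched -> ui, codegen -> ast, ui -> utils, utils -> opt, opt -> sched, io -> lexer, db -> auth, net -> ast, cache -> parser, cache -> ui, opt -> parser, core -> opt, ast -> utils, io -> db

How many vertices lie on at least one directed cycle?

11

A vertex is on a directed cycle iff it belongs to a strongly connected component of size ≥ 2 (or has a self-loop).
The vertices on cycles are {db, io, ui, ast, net, opt, auth, cache, sched, utils, parser} — 11 in total.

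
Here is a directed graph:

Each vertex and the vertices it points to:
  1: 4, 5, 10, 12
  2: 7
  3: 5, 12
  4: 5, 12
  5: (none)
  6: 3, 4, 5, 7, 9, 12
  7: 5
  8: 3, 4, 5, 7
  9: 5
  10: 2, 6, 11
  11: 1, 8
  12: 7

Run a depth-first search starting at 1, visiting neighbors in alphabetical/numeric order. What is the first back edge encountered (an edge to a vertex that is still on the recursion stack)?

11->1

DFS from 1 (visiting neighbors in alphabetical/numeric order); mark gray on enter, black on exit:
1 gray
  4 gray
    5 gray
    5 black
    12 gray
      7 gray
        7→5: 5 black — skip
      7 black
    12 black
  4 black
  1→5: 5 black — skip
  10 gray
    2 gray
      2→7: 7 black — skip
    2 black
    6 gray
      3 gray
        3→5: 5 black — skip
        3→12: 12 black — skip
      3 black
      6→4: 4 black — skip
      6→5: 5 black — skip
      6→7: 7 black — skip
      9 gray
        9→5: 5 black — skip
      9 black
      6→12: 12 black — skip
    6 black
    11 gray
      11→1: 1 is gray → back edge
First back edge: 11 → 1.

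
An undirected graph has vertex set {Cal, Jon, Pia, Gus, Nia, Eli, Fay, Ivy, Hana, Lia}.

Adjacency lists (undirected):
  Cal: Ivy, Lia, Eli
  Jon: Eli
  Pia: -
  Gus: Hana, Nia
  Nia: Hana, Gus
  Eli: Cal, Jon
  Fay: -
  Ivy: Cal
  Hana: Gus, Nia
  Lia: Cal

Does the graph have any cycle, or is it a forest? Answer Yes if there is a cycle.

Yes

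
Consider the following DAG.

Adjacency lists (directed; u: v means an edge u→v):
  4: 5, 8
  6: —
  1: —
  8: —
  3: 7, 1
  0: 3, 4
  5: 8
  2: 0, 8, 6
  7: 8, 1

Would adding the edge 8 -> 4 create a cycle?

Adding 8→4 creates a cycle iff 4 can already reach 8.
Path from 4: 4 → 8.
So 4 → … → 8 → 4 is a cycle.

Yes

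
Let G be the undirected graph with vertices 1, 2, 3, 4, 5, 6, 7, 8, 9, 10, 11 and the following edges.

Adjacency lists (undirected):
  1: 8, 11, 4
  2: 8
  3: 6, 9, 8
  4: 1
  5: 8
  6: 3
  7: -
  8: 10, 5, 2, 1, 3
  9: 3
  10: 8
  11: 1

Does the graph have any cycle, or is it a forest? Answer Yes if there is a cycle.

No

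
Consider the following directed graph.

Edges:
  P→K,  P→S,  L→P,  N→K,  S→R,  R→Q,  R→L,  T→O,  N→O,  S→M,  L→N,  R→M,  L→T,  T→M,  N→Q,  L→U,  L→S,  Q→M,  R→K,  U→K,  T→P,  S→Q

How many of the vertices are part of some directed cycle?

A vertex is on a directed cycle iff it belongs to a strongly connected component of size ≥ 2 (or has a self-loop).
The vertices on cycles are {L, P, R, S, T} — 5 in total.

5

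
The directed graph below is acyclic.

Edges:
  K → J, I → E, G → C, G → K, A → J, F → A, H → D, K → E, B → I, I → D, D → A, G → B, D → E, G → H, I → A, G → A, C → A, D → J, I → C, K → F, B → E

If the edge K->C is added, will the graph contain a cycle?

Adding K→C creates a cycle iff C can already reach K.
Explore from C: no path reaches K. The graph stays acyclic.

No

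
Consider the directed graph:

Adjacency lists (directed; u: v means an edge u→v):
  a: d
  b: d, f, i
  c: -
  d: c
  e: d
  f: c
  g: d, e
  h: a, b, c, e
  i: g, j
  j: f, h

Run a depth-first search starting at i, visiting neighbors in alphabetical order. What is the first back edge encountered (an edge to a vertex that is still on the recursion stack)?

b->i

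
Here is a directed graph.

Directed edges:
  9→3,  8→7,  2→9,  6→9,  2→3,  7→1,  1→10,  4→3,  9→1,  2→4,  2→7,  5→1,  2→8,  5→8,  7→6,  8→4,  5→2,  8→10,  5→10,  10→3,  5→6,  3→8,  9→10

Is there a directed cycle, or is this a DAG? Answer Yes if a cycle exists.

Yes

DFS with white/gray/black marking, starting from 6:
6 gray
  9 gray
    3 gray
      8 gray
        7 gray
          7→6: 6 is gray → back edge
Back edge found, so a cycle exists: 6 → 9 → 3 → 8 → 7 → 6.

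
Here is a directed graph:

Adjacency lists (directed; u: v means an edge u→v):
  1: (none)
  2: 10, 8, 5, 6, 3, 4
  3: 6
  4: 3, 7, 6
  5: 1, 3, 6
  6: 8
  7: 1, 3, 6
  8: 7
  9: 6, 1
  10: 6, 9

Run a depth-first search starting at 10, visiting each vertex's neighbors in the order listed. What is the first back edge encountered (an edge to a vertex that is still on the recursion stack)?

3->6

DFS from 10 (visiting each vertex's neighbors in the order listed); mark gray on enter, black on exit:
10 gray
  6 gray
    8 gray
      7 gray
        1 gray
        1 black
        3 gray
          3→6: 6 is gray → back edge
First back edge: 3 → 6.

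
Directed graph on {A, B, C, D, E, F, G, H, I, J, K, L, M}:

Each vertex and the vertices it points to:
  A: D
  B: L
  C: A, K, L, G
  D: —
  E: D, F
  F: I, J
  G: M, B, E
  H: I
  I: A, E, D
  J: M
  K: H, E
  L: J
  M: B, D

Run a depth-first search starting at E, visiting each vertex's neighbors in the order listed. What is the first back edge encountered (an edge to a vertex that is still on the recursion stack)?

DFS from E (visiting each vertex's neighbors in the order listed); mark gray on enter, black on exit:
E gray
  D gray
  D black
  F gray
    I gray
      A gray
        A→D: D black — skip
      A black
      I→E: E is gray → back edge
First back edge: I → E.

I→E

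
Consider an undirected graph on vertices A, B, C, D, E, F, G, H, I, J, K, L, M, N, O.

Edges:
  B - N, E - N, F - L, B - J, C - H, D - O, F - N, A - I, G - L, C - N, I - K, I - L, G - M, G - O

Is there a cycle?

No

DFS, tracking each vertex's parent; an edge to a visited non-parent vertex closes a cycle.
Start from E:
visit E (parent –)
  visit N (parent E)
    visit F (parent N)
      F–N: parent, skip
      visit L (parent F)
        visit G (parent L)
          visit M (parent G)
            M–G: parent, skip
          G–L: parent, skip
          visit O (parent G)
            visit D (parent O)
              D–O: parent, skip
            O–G: parent, skip
        visit I (parent L)
          visit A (parent I)
            A–I: parent, skip
          I–L: parent, skip
          visit K (parent I)
            K–I: parent, skip
        L–F: parent, skip
    visit B (parent N)
      B–N: parent, skip
      visit J (parent B)
        J–B: parent, skip
    visit C (parent N)
      C–N: parent, skip
      visit H (parent C)
        H–C: parent, skip
    N–E: parent, skip
No non-parent visited neighbor found — the graph is a forest.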